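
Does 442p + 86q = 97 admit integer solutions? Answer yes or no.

no

gcd(442, 86):
  442 = 5·86 + 12
  86 = 7·12 + 2
  12 = 6·2
so gcd(442, 86) = 2.
2 does not divide 97 (remainder 1), so no integer solutions.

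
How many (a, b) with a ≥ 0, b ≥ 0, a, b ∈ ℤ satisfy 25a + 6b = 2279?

15

gcd(25, 6):
  25 = 4·6 + 1
  6 = 6·1
so gcd(25, 6) = 1.
Back-substitute for Bézout coefficients:
  1 = 25 - 4·6
  ... = 25·(1) + 6·(-4)
Scale by 2279: one solution is (2279, -9116). Reduce a mod 6: (5, 359).
General: a = 5 + 6t, b = 359 - 25t.
a ≥ 0 ⇒ t ≥ 0; b ≥ 0 ⇒ t ≤ 14. So t ∈ [0, 14]: 15 solutions.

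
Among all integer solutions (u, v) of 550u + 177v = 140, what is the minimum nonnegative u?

26

gcd(550, 177):
  550 = 3*177 + 19
  177 = 9*19 + 6
  19 = 3*6 + 1
  6 = 6*1
so gcd(550, 177) = 1.
1 divides 140, so solutions exist.
Back-substitute for Bézout coefficients:
  1 = 19 - 3*6
  ... = 550*(28) + 177*(-87)
Scale by 140/1 = 140: (u₀, v₀) = (3920, -12180).
General solution: u = 3920 + 177t, v = -12180 - 550t for integer t.
u ≥ 0: smallest is 3920 mod 177 = 26 (at t = -22), with v = -80.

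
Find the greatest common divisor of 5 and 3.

gcd(5, 3):
  5 = 1·3 + 2
  3 = 1·2 + 1
  2 = 2·1
so gcd(5, 3) = 1.

1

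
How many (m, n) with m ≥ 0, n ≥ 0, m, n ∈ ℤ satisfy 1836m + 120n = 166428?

gcd(1836, 120) = 12  (1836 = 15×120 + 36, 120 = 3×36 + 12, 36 = 3×12).
Back-substituting, 1836×(-3) + 120×(46) = 12.
Scale by 13869: one solution is (-41607, 637974). Reduce m mod 10: (3, 1341).
General: m = 3 + 10t, n = 1341 - 153t.
m ≥ 0 ⇒ t ≥ 0; n ≥ 0 ⇒ t ≤ 8. So t ∈ [0, 8]: 9 solutions.

9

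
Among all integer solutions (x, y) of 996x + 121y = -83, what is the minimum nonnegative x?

10

gcd(996, 121):
  996 = 8*121 + 28
  121 = 4*28 + 9
  28 = 3*9 + 1
  9 = 9*1
so gcd(996, 121) = 1.
1 divides -83, so solutions exist.
Back-substitute for Bézout coefficients:
  1 = 28 - 3*9
  ... = 996*(13) + 121*(-107)
Scale by -83/1 = -83: (x₀, y₀) = (-1079, 8881).
General solution: x = -1079 + 121t, y = 8881 - 996t for integer t.
x ≥ 0: smallest is -1079 mod 121 = 10 (at t = 9), with y = -83.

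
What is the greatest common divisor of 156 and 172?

4

gcd(172, 156):
  172 = 1×156 + 16
  156 = 9×16 + 12
  16 = 1×12 + 4
  12 = 3×4
so gcd(172, 156) = 4.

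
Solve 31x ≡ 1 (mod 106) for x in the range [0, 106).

65

gcd(106, 31):
  106 = 3·31 + 13
  31 = 2·13 + 5
  13 = 2·5 + 3
  5 = 1·3 + 2
  3 = 1·2 + 1
  2 = 2·1
so gcd(106, 31) = 1.
Back-substitute for Bézout coefficients:
  1 = 3 - 1·2
  ... = 31·(-41) + 106·(12)
So 31·-41 ≡ 1 (mod 106), and -41 mod 106 = 65.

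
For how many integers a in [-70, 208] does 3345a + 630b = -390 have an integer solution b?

gcd(3345, 630):
  3345 = 5*630 + 195
  630 = 3*195 + 45
  195 = 4*45 + 15
  45 = 3*15
so gcd(3345, 630) = 15.
Back-substitute for Bézout coefficients:
  15 = 195 - 4*45
  ... = 3345*(13) + 630*(-69)
Scale by -26: particular solution (-338, 1794); reduce a mod 42: (40, -213).
General solution: a = 40 + 42t, b = -213 - 223t for integer t.
-70 ≤ 40 + 42t ≤ 208 gives t ∈ [-2, 4], which is 7 values.

7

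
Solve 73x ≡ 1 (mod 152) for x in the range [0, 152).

25

gcd(152, 73) = 1.
By Bézout, 73*(25) + 152*(-12) = 1.
So 73*25 ≡ 1 (mod 152), and 25 mod 152 = 25.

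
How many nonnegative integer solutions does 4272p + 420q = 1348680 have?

gcd(4272, 420):
  4272 = 10×420 + 72
  420 = 5×72 + 60
  72 = 1×60 + 12
  60 = 5×12
so gcd(4272, 420) = 12.
Back-substitute for Bézout coefficients:
  12 = 72 - 1×60
  ... = 4272×(6) + 420×(-61)
Scale by 112390: one solution is (674340, -6855790). Reduce p mod 35: (30, 2906).
General: p = 30 + 35t, q = 2906 - 356t.
p ≥ 0 ⇒ t ≥ 0; q ≥ 0 ⇒ t ≤ 8. So t ∈ [0, 8]: 9 solutions.

9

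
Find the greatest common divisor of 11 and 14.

gcd(14, 11) = 1  (14 = 1·11 + 3, 11 = 3·3 + 2, 3 = 1·2 + 1, 2 = 2·1).

1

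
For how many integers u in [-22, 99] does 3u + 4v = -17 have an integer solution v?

gcd(4, 3):
  4 = 1×3 + 1
  3 = 3×1
so gcd(4, 3) = 1.
Back-substitute for Bézout coefficients:
  1 = 4 - 1×3
  ... = 3×(-1) + 4×(1)
Scale by -17: particular solution (17, -17); reduce u mod 4: (1, -5).
General solution: u = 1 + 4t, v = -5 - 3t for integer t.
-22 ≤ 1 + 4t ≤ 99 gives t ∈ [-5, 24], which is 30 values.

30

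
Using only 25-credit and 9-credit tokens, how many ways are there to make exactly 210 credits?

Need nonnegative integers with 25j + 9k = 210.
gcd(25, 9) = 1, and 25·(4) + 9·(-11) = 1.
So (j₀, k₀) = (840, -2310); general j = 840 + 9t, k = -2310 - 25t.
j ≥ 0 ⇒ t ≥ -93; k ≥ 0 ⇒ t ≤ -93. That's 1 value of t.

1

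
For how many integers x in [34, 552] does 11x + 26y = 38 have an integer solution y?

gcd(26, 11) = 1.
By Bézout, 11·(-7) + 26·(3) = 1.
Particular solution: (20, -7).
General solution: x = 20 + 26t, y = -7 - 11t for integer t.
34 ≤ 20 + 26t ≤ 552 gives t ∈ [1, 20], which is 20 values.

20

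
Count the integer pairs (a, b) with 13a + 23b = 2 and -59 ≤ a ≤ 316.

gcd(23, 13) = 1  (23 = 1·13 + 10, 13 = 1·10 + 3, 10 = 3·3 + 1, 3 = 3·1).
Back-substituting, 13·(-7) + 23·(4) = 1.
Scale by 2: particular solution (-14, 8); reduce a mod 23: (9, -5).
General solution: a = 9 + 23t, b = -5 - 13t for integer t.
-59 ≤ 9 + 23t ≤ 316 gives t ∈ [-2, 13], which is 16 values.

16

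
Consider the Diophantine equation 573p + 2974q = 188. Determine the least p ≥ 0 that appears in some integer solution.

1874

gcd(2974, 573):
  2974 = 5×573 + 109
  573 = 5×109 + 28
  109 = 3×28 + 25
  28 = 1×25 + 3
  25 = 8×3 + 1
  3 = 3×1
so gcd(2974, 573) = 1.
1 divides 188, so solutions exist.
Back-substitute for Bézout coefficients:
  1 = 25 - 8×3
  ... = 573×(-955) + 2974×(184)
Scale by 188/1 = 188: (p₀, q₀) = (-179540, 34592).
General solution: p = -179540 + 2974t, q = 34592 - 573t for integer t.
p ≥ 0: smallest is -179540 mod 2974 = 1874 (at t = 61), with q = -361.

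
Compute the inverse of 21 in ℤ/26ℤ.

gcd(26, 21) = 1.
By Bézout, 21*(5) + 26*(-4) = 1.
So 21*5 ≡ 1 (mod 26), and 5 mod 26 = 5.

5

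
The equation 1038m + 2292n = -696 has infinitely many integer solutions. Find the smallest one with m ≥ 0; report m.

gcd(2292, 1038):
  2292 = 2·1038 + 216
  1038 = 4·216 + 174
  216 = 1·174 + 42
  174 = 4·42 + 6
  42 = 7·6
so gcd(2292, 1038) = 6.
6 divides -696, so solutions exist.
Back-substitute for Bézout coefficients:
  6 = 174 - 4·42
  ... = 1038·(53) + 2292·(-24)
Scale by -696/6 = -116: (m₀, n₀) = (-6148, 2784).
General solution: m = -6148 + 382t, n = 2784 - 173t for integer t.
m ≥ 0: smallest is -6148 mod 382 = 346 (at t = 17), with n = -157.

346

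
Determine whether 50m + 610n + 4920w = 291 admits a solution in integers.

no

gcd(610, 50) = 10  (610 = 12*50 + 10, 50 = 5*10).
gcd(10, 4920) = 10.
10 does not divide 291 (remainder 1), so no integer solutions.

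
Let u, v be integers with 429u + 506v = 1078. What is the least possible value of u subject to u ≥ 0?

gcd(506, 429) = 11  (506 = 1*429 + 77, 429 = 5*77 + 44, 77 = 1*44 + 33, 44 = 1*33 + 11, 33 = 3*11).
11 divides 1078, so solutions exist.
Back-substituting, 429*(13) + 506*(-11) = 11.
Scale by 1078/11 = 98: (u₀, v₀) = (1274, -1078).
General solution: u = 1274 + 46t, v = -1078 - 39t for integer t.
u ≥ 0: smallest is 1274 mod 46 = 32 (at t = -27), with v = -25.

32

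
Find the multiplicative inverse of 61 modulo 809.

252

gcd(809, 61) = 1.
By Bézout, 61*(252) + 809*(-19) = 1.
So 61*252 ≡ 1 (mod 809), and 252 mod 809 = 252.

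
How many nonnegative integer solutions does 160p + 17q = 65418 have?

gcd(160, 17) = 1  (160 = 9*17 + 7, 17 = 2*7 + 3, 7 = 2*3 + 1, 3 = 3*1).
Back-substituting, 160*(5) + 17*(-47) = 1.
Scale by 65418: one solution is (327090, -3074646). Reduce p mod 17: (10, 3754).
General: p = 10 + 17t, q = 3754 - 160t.
p ≥ 0 ⇒ t ≥ 0; q ≥ 0 ⇒ t ≤ 23. So t ∈ [0, 23]: 24 solutions.

24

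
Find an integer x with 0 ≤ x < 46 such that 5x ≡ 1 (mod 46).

gcd(46, 5) = 1.
By Bézout, 5×(-9) + 46×(1) = 1.
So 5×-9 ≡ 1 (mod 46), and -9 mod 46 = 37.

37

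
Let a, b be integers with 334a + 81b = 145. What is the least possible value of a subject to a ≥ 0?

gcd(334, 81) = 1  (334 = 4·81 + 10, 81 = 8·10 + 1, 10 = 10·1).
1 divides 145, so solutions exist.
Back-substituting, 334·(-8) + 81·(33) = 1.
Scale by 145/1 = 145: (a₀, b₀) = (-1160, 4785).
General solution: a = -1160 + 81t, b = 4785 - 334t for integer t.
a ≥ 0: smallest is -1160 mod 81 = 55 (at t = 15), with b = -225.

55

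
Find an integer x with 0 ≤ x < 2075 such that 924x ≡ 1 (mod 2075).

gcd(2075, 924) = 1  (2075 = 2×924 + 227, 924 = 4×227 + 16, 227 = 14×16 + 3, 16 = 5×3 + 1, 3 = 3×1).
Back-substituting, 924×(649) + 2075×(-289) = 1.
So 924×649 ≡ 1 (mod 2075), and 649 mod 2075 = 649.

649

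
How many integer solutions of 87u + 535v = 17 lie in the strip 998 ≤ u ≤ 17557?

gcd(535, 87):
  535 = 6·87 + 13
  87 = 6·13 + 9
  13 = 1·9 + 4
  9 = 2·4 + 1
  4 = 4·1
so gcd(535, 87) = 1.
Back-substitute for Bézout coefficients:
  1 = 9 - 2·4
  ... = 87·(123) + 535·(-20)
Scale by 17: particular solution (2091, -340); reduce u mod 535: (486, -79).
General solution: u = 486 + 535t, v = -79 - 87t for integer t.
998 ≤ 486 + 535t ≤ 17557 gives t ∈ [1, 31], which is 31 values.

31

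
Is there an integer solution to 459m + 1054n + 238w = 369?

no

gcd(1054, 459) = 17  (1054 = 2×459 + 136, 459 = 3×136 + 51, 136 = 2×51 + 34, 51 = 1×34 + 17, 34 = 2×17).
gcd(17, 238) = 17.
17 does not divide 369 (remainder 12), so no integer solutions.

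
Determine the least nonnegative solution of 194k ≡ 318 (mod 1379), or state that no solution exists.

485

gcd(1379, 194):
  1379 = 7·194 + 21
  194 = 9·21 + 5
  21 = 4·5 + 1
  5 = 5·1
so gcd(1379, 194) = 1.
1 divides 318, so solutions exist.
Back-substitute for Bézout coefficients:
  1 = 21 - 4·5
  ... = 194·(-263) + 1379·(37)
So 194·(-263) ≡ 1 (mod 1379); multiply by 318: k ≡ -83634 (mod 1379).
Smallest nonnegative: k = -83634 mod 1379 = 485.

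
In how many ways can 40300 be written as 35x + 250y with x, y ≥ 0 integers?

23

gcd(250, 35) = 5.
By Bézout, 35*(-7) + 250*(1) = 5.
One solution: (30, 157).
General: x = 30 + 50t, y = 157 - 7t.
x ≥ 0 ⇒ t ≥ 0; y ≥ 0 ⇒ t ≤ 22. So t ∈ [0, 22]: 23 solutions.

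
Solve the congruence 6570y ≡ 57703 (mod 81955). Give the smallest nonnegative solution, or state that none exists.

no solution

gcd(81955, 6570) = 5  (81955 = 12*6570 + 3115, 6570 = 2*3115 + 340, 3115 = 9*340 + 55, 340 = 6*55 + 10, 55 = 5*10 + 5, 10 = 2*5).
5 does not divide 57703, so the congruence has no solution.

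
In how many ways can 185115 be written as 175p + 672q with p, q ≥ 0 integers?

11

gcd(672, 175) = 7  (672 = 3×175 + 147, 175 = 1×147 + 28, 147 = 5×28 + 7, 28 = 4×7).
Back-substituting, 175×(-23) + 672×(6) = 7.
Scale by 26445: one solution is (-608235, 158670). Reduce p mod 96: (21, 270).
General: p = 21 + 96t, q = 270 - 25t.
p ≥ 0 ⇒ t ≥ 0; q ≥ 0 ⇒ t ≤ 10. So t ∈ [0, 10]: 11 solutions.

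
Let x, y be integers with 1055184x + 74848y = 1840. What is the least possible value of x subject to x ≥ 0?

gcd(1055184, 74848):
  1055184 = 14*74848 + 7312
  74848 = 10*7312 + 1728
  7312 = 4*1728 + 400
  1728 = 4*400 + 128
  400 = 3*128 + 16
  128 = 8*16
so gcd(1055184, 74848) = 16.
16 divides 1840, so solutions exist.
Back-substitute for Bézout coefficients:
  16 = 400 - 3*128
  ... = 1055184*(563) + 74848*(-7937)
Scale by 1840/16 = 115: (x₀, y₀) = (64745, -912755).
General solution: x = 64745 + 4678t, y = -912755 - 65949t for integer t.
x ≥ 0: smallest is 64745 mod 4678 = 3931 (at t = -13), with y = -55418.

3931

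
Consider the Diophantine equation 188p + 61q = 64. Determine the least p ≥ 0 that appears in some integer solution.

gcd(188, 61) = 1  (188 = 3*61 + 5, 61 = 12*5 + 1, 5 = 5*1).
1 divides 64, so solutions exist.
Back-substituting, 188*(-12) + 61*(37) = 1.
Scale by 64/1 = 64: (p₀, q₀) = (-768, 2368).
General solution: p = -768 + 61t, q = 2368 - 188t for integer t.
p ≥ 0: smallest is -768 mod 61 = 25 (at t = 13), with q = -76.

25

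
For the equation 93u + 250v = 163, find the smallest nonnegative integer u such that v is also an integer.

241

gcd(250, 93) = 1.
1 divides 163, so solutions exist.
By Bézout, 93*(-43) + 250*(16) = 1.
Scale by 163/1 = 163: (u₀, v₀) = (-7009, 2608).
General solution: u = -7009 + 250t, v = 2608 - 93t for integer t.
u ≥ 0: smallest is -7009 mod 250 = 241 (at t = 29), with v = -89.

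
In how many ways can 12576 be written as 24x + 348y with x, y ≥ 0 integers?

gcd(348, 24) = 12  (348 = 14×24 + 12, 24 = 2×12).
Back-substituting, 24×(-14) + 348×(1) = 12.
Scale by 1048: one solution is (-14672, 1048). Reduce x mod 29: (2, 36).
General: x = 2 + 29t, y = 36 - 2t.
x ≥ 0 ⇒ t ≥ 0; y ≥ 0 ⇒ t ≤ 18. So t ∈ [0, 18]: 19 solutions.

19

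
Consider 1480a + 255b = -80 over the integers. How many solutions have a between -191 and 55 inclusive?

5

gcd(1480, 255):
  1480 = 5*255 + 205
  255 = 1*205 + 50
  205 = 4*50 + 5
  50 = 10*5
so gcd(1480, 255) = 5.
Back-substitute for Bézout coefficients:
  5 = 205 - 4*50
  ... = 1480*(5) + 255*(-29)
Scale by -16: particular solution (-80, 464); reduce a mod 51: (22, -128).
General solution: a = 22 + 51t, b = -128 - 296t for integer t.
-191 ≤ 22 + 51t ≤ 55 gives t ∈ [-4, 0], which is 5 values.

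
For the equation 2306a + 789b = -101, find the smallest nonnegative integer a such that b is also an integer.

131

gcd(2306, 789) = 1  (2306 = 2*789 + 728, 789 = 1*728 + 61, 728 = 11*61 + 57, 61 = 1*57 + 4, 57 = 14*4 + 1, 4 = 4*1).
1 divides -101, so solutions exist.
Back-substituting, 2306*(194) + 789*(-567) = 1.
Scale by -101/1 = -101: (a₀, b₀) = (-19594, 57267).
General solution: a = -19594 + 789t, b = 57267 - 2306t for integer t.
a ≥ 0: smallest is -19594 mod 789 = 131 (at t = 25), with b = -383.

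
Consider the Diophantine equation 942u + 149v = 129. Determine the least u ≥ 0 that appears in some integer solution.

12

gcd(942, 149):
  942 = 6*149 + 48
  149 = 3*48 + 5
  48 = 9*5 + 3
  5 = 1*3 + 2
  3 = 1*2 + 1
  2 = 2*1
so gcd(942, 149) = 1.
1 divides 129, so solutions exist.
Back-substitute for Bézout coefficients:
  1 = 3 - 1*2
  ... = 942*(59) + 149*(-373)
Scale by 129/1 = 129: (u₀, v₀) = (7611, -48117).
General solution: u = 7611 + 149t, v = -48117 - 942t for integer t.
u ≥ 0: smallest is 7611 mod 149 = 12 (at t = -51), with v = -75.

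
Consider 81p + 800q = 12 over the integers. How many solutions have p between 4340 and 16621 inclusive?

gcd(800, 81):
  800 = 9×81 + 71
  81 = 1×71 + 10
  71 = 7×10 + 1
  10 = 10×1
so gcd(800, 81) = 1.
Back-substitute for Bézout coefficients:
  1 = 71 - 7×10
  ... = 81×(-79) + 800×(8)
Scale by 12: particular solution (-948, 96); reduce p mod 800: (652, -66).
General solution: p = 652 + 800t, q = -66 - 81t for integer t.
4340 ≤ 652 + 800t ≤ 16621 gives t ∈ [5, 19], which is 15 values.

15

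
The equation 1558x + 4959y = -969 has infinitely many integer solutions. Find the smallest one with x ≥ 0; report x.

gcd(4959, 1558) = 19  (4959 = 3*1558 + 285, 1558 = 5*285 + 133, 285 = 2*133 + 19, 133 = 7*19).
19 divides -969, so solutions exist.
Back-substituting, 1558*(-35) + 4959*(11) = 19.
Scale by -969/19 = -51: (x₀, y₀) = (1785, -561).
General solution: x = 1785 + 261t, y = -561 - 82t for integer t.
x ≥ 0: smallest is 1785 mod 261 = 219 (at t = -6), with y = -69.

219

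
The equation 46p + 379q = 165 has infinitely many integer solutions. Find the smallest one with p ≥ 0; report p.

259

gcd(379, 46) = 1  (379 = 8×46 + 11, 46 = 4×11 + 2, 11 = 5×2 + 1, 2 = 2×1).
1 divides 165, so solutions exist.
Back-substituting, 46×(-173) + 379×(21) = 1.
Scale by 165/1 = 165: (p₀, q₀) = (-28545, 3465).
General solution: p = -28545 + 379t, q = 3465 - 46t for integer t.
p ≥ 0: smallest is -28545 mod 379 = 259 (at t = 76), with q = -31.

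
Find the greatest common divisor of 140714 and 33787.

gcd(140714, 33787):
  140714 = 4×33787 + 5566
  33787 = 6×5566 + 391
  5566 = 14×391 + 92
  391 = 4×92 + 23
  92 = 4×23
so gcd(140714, 33787) = 23.

23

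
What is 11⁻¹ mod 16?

gcd(16, 11):
  16 = 1*11 + 5
  11 = 2*5 + 1
  5 = 5*1
so gcd(16, 11) = 1.
Back-substitute for Bézout coefficients:
  1 = 11 - 2*5
  ... = 11*(3) + 16*(-2)
So 11*3 ≡ 1 (mod 16), and 3 mod 16 = 3.

3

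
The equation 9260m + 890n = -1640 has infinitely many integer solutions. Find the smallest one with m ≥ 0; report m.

35

gcd(9260, 890):
  9260 = 10·890 + 360
  890 = 2·360 + 170
  360 = 2·170 + 20
  170 = 8·20 + 10
  20 = 2·10
so gcd(9260, 890) = 10.
10 divides -1640, so solutions exist.
Back-substitute for Bézout coefficients:
  10 = 170 - 8·20
  ... = 9260·(-42) + 890·(437)
Scale by -1640/10 = -164: (m₀, n₀) = (6888, -71668).
General solution: m = 6888 + 89t, n = -71668 - 926t for integer t.
m ≥ 0: smallest is 6888 mod 89 = 35 (at t = -77), with n = -366.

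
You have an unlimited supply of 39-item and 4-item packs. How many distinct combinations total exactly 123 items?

Need nonnegative integers with 39j + 4k = 123.
gcd(39, 4) = 1, and 39·(-1) + 4·(10) = 1.
So (j₀, k₀) = (-123, 1230); general j = -123 + 4t, k = 1230 - 39t.
j ≥ 0 ⇒ t ≥ 31; k ≥ 0 ⇒ t ≤ 31. That's 1 value of t.

1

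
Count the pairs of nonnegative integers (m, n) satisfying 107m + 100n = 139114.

13

gcd(107, 100):
  107 = 1·100 + 7
  100 = 14·7 + 2
  7 = 3·2 + 1
  2 = 2·1
so gcd(107, 100) = 1.
Back-substitute for Bézout coefficients:
  1 = 7 - 3·2
  ... = 107·(43) + 100·(-46)
Scale by 139114: one solution is (5981902, -6399244). Reduce m mod 100: (2, 1389).
General: m = 2 + 100t, n = 1389 - 107t.
m ≥ 0 ⇒ t ≥ 0; n ≥ 0 ⇒ t ≤ 12. So t ∈ [0, 12]: 13 solutions.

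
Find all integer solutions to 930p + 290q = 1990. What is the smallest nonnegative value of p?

gcd(930, 290) = 10.
10 divides 1990, so solutions exist.
By Bézout, 930·(5) + 290·(-16) = 10.
Scale by 1990/10 = 199: (p₀, q₀) = (995, -3184).
General solution: p = 995 + 29t, q = -3184 - 93t for integer t.
p ≥ 0: smallest is 995 mod 29 = 9 (at t = -34), with q = -22.

9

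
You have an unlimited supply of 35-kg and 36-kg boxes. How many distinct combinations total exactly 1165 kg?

1

Need nonnegative integers with 35j + 36k = 1165.
gcd(35, 36) = 1, and 35·(-1) + 36·(1) = 1.
So (j₀, k₀) = (-1165, 1165); general j = -1165 + 36t, k = 1165 - 35t.
j ≥ 0 ⇒ t ≥ 33; k ≥ 0 ⇒ t ≤ 33. That's 1 value of t.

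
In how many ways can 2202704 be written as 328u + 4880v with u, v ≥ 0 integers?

11

gcd(4880, 328) = 8  (4880 = 14·328 + 288, 328 = 1·288 + 40, 288 = 7·40 + 8, 40 = 5·8).
Back-substituting, 328·(-119) + 4880·(8) = 8.
Scale by 275338: one solution is (-32765222, 2202704). Reduce u mod 610: (318, 430).
General: u = 318 + 610t, v = 430 - 41t.
u ≥ 0 ⇒ t ≥ 0; v ≥ 0 ⇒ t ≤ 10. So t ∈ [0, 10]: 11 solutions.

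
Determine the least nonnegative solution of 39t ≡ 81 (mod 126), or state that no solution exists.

15

gcd(126, 39) = 3  (126 = 3*39 + 9, 39 = 4*9 + 3, 9 = 3*3).
3 divides 81, so solutions exist.
Back-substituting, 39*(13) + 126*(-4) = 3.
So 39*(13) ≡ 3 (mod 126); multiply by 27: t ≡ 351 (mod 42).
Smallest nonnegative: t = 351 mod 42 = 15.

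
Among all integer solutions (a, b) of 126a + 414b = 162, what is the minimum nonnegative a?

gcd(414, 126) = 18.
18 divides 162, so solutions exist.
By Bézout, 126×(10) + 414×(-3) = 18.
Scale by 162/18 = 9: (a₀, b₀) = (90, -27).
General solution: a = 90 + 23t, b = -27 - 7t for integer t.
a ≥ 0: smallest is 90 mod 23 = 21 (at t = -3), with b = -6.

21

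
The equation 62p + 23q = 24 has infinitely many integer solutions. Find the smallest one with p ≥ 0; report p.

gcd(62, 23):
  62 = 2*23 + 16
  23 = 1*16 + 7
  16 = 2*7 + 2
  7 = 3*2 + 1
  2 = 2*1
so gcd(62, 23) = 1.
1 divides 24, so solutions exist.
Back-substitute for Bézout coefficients:
  1 = 7 - 3*2
  ... = 62*(-10) + 23*(27)
Scale by 24/1 = 24: (p₀, q₀) = (-240, 648).
General solution: p = -240 + 23t, q = 648 - 62t for integer t.
p ≥ 0: smallest is -240 mod 23 = 13 (at t = 11), with q = -34.

13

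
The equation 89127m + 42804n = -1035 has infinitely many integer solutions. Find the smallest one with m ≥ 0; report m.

839

gcd(89127, 42804):
  89127 = 2*42804 + 3519
  42804 = 12*3519 + 576
  3519 = 6*576 + 63
  576 = 9*63 + 9
  63 = 7*9
so gcd(89127, 42804) = 9.
9 divides -1035, so solutions exist.
Back-substitute for Bézout coefficients:
  9 = 576 - 9*63
  ... = 89127*(-669) + 42804*(1393)
Scale by -1035/9 = -115: (m₀, n₀) = (76935, -160195).
General solution: m = 76935 + 4756t, n = -160195 - 9903t for integer t.
m ≥ 0: smallest is 76935 mod 4756 = 839 (at t = -16), with n = -1747.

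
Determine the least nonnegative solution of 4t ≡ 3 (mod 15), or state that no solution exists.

gcd(15, 4):
  15 = 3*4 + 3
  4 = 1*3 + 1
  3 = 3*1
so gcd(15, 4) = 1.
1 divides 3, so solutions exist.
Back-substitute for Bézout coefficients:
  1 = 4 - 1*3
  ... = 4*(4) + 15*(-1)
So 4*(4) ≡ 1 (mod 15); multiply by 3: t ≡ 12 (mod 15).
Smallest nonnegative: t = 12 mod 15 = 12.

12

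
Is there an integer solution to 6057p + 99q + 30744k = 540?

gcd(6057, 99):
  6057 = 61*99 + 18
  99 = 5*18 + 9
  18 = 2*9
so gcd(6057, 99) = 9.
gcd(9, 30744) = 9.
9 divides 540, so integer solutions exist.

yes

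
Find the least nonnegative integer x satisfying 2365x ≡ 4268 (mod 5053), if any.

gcd(5053, 2365) = 1  (5053 = 2·2365 + 323, 2365 = 7·323 + 104, 323 = 3·104 + 11, 104 = 9·11 + 5, 11 = 2·5 + 1, 5 = 5·1).
1 divides 4268, so solutions exist.
Back-substituting, 2365·(-923) + 5053·(432) = 1.
So 2365·(-923) ≡ 1 (mod 5053); multiply by 4268: x ≡ -3939364 (mod 5053).
Smallest nonnegative: x = -3939364 mod 5053 = 1976.

1976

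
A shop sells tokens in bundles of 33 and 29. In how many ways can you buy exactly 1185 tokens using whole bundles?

1

Need nonnegative integers with 33j + 29k = 1185.
gcd(33, 29) = 1, and 33·(-7) + 29·(8) = 1.
So (j₀, k₀) = (-8295, 9480); general j = -8295 + 29t, k = 9480 - 33t.
j ≥ 0 ⇒ t ≥ 287; k ≥ 0 ⇒ t ≤ 287. That's 1 value of t.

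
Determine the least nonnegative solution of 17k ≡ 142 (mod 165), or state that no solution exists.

gcd(165, 17):
  165 = 9·17 + 12
  17 = 1·12 + 5
  12 = 2·5 + 2
  5 = 2·2 + 1
  2 = 2·1
so gcd(165, 17) = 1.
1 divides 142, so solutions exist.
Back-substitute for Bézout coefficients:
  1 = 5 - 2·2
  ... = 17·(68) + 165·(-7)
So 17·(68) ≡ 1 (mod 165); multiply by 142: k ≡ 9656 (mod 165).
Smallest nonnegative: k = 9656 mod 165 = 86.

86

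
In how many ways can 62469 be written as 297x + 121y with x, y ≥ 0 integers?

19

gcd(297, 121) = 11.
By Bézout, 297*(-2) + 121*(5) = 11.
One solution: (5, 504).
General: x = 5 + 11t, y = 504 - 27t.
x ≥ 0 ⇒ t ≥ 0; y ≥ 0 ⇒ t ≤ 18. So t ∈ [0, 18]: 19 solutions.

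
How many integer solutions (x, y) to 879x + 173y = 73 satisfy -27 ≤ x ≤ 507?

3

gcd(879, 173):
  879 = 5*173 + 14
  173 = 12*14 + 5
  14 = 2*5 + 4
  5 = 1*4 + 1
  4 = 4*1
so gcd(879, 173) = 1.
Back-substitute for Bézout coefficients:
  1 = 5 - 1*4
  ... = 879*(-37) + 173*(188)
Scale by 73: particular solution (-2701, 13724); reduce x mod 173: (67, -340).
General solution: x = 67 + 173t, y = -340 - 879t for integer t.
-27 ≤ 67 + 173t ≤ 507 gives t ∈ [0, 2], which is 3 values.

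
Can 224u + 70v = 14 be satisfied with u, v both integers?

yes

gcd(224, 70) = 14  (224 = 3·70 + 14, 70 = 5·14).
14 divides 14, so integer solutions exist.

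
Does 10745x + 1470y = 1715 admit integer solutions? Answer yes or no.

yes

gcd(10745, 1470) = 35  (10745 = 7·1470 + 455, 1470 = 3·455 + 105, 455 = 4·105 + 35, 105 = 3·35).
35 divides 1715, so integer solutions exist.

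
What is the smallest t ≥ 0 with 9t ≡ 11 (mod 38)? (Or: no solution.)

gcd(38, 9):
  38 = 4×9 + 2
  9 = 4×2 + 1
  2 = 2×1
so gcd(38, 9) = 1.
1 divides 11, so solutions exist.
Back-substitute for Bézout coefficients:
  1 = 9 - 4×2
  ... = 9×(17) + 38×(-4)
So 9×(17) ≡ 1 (mod 38); multiply by 11: t ≡ 187 (mod 38).
Smallest nonnegative: t = 187 mod 38 = 35.

35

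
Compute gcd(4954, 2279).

1

gcd(4954, 2279):
  4954 = 2*2279 + 396
  2279 = 5*396 + 299
  396 = 1*299 + 97
  299 = 3*97 + 8
  97 = 12*8 + 1
  8 = 8*1
so gcd(4954, 2279) = 1.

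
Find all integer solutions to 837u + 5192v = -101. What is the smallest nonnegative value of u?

1439

gcd(5192, 837):
  5192 = 6×837 + 170
  837 = 4×170 + 157
  170 = 1×157 + 13
  157 = 12×13 + 1
  13 = 13×1
so gcd(5192, 837) = 1.
1 divides -101, so solutions exist.
Back-substitute for Bézout coefficients:
  1 = 157 - 12×13
  ... = 837×(397) + 5192×(-64)
Scale by -101/1 = -101: (u₀, v₀) = (-40097, 6464).
General solution: u = -40097 + 5192t, v = 6464 - 837t for integer t.
u ≥ 0: smallest is -40097 mod 5192 = 1439 (at t = 8), with v = -232.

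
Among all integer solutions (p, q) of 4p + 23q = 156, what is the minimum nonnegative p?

gcd(23, 4) = 1  (23 = 5*4 + 3, 4 = 1*3 + 1, 3 = 3*1).
1 divides 156, so solutions exist.
Back-substituting, 4*(6) + 23*(-1) = 1.
Scale by 156/1 = 156: (p₀, q₀) = (936, -156).
General solution: p = 936 + 23t, q = -156 - 4t for integer t.
p ≥ 0: smallest is 936 mod 23 = 16 (at t = -40), with q = 4.

16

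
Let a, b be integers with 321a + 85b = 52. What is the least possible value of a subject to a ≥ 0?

gcd(321, 85) = 1.
1 divides 52, so solutions exist.
By Bézout, 321×(-9) + 85×(34) = 1.
Scale by 52/1 = 52: (a₀, b₀) = (-468, 1768).
General solution: a = -468 + 85t, b = 1768 - 321t for integer t.
a ≥ 0: smallest is -468 mod 85 = 42 (at t = 6), with b = -158.

42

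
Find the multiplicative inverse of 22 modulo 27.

gcd(27, 22) = 1  (27 = 1×22 + 5, 22 = 4×5 + 2, 5 = 2×2 + 1, 2 = 2×1).
Back-substituting, 22×(-11) + 27×(9) = 1.
So 22×-11 ≡ 1 (mod 27), and -11 mod 27 = 16.

16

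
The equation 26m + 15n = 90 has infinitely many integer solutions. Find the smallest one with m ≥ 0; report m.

0

gcd(26, 15):
  26 = 1·15 + 11
  15 = 1·11 + 4
  11 = 2·4 + 3
  4 = 1·3 + 1
  3 = 3·1
so gcd(26, 15) = 1.
1 divides 90, so solutions exist.
Back-substitute for Bézout coefficients:
  1 = 4 - 1·3
  ... = 26·(-4) + 15·(7)
Scale by 90/1 = 90: (m₀, n₀) = (-360, 630).
General solution: m = -360 + 15t, n = 630 - 26t for integer t.
m ≥ 0: smallest is -360 mod 15 = 0 (at t = 24), with n = 6.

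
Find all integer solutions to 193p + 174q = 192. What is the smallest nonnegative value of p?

gcd(193, 174):
  193 = 1×174 + 19
  174 = 9×19 + 3
  19 = 6×3 + 1
  3 = 3×1
so gcd(193, 174) = 1.
1 divides 192, so solutions exist.
Back-substitute for Bézout coefficients:
  1 = 19 - 6×3
  ... = 193×(55) + 174×(-61)
Scale by 192/1 = 192: (p₀, q₀) = (10560, -11712).
General solution: p = 10560 + 174t, q = -11712 - 193t for integer t.
p ≥ 0: smallest is 10560 mod 174 = 120 (at t = -60), with q = -132.

120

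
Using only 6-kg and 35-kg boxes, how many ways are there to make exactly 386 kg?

Need nonnegative integers with 6j + 35k = 386.
gcd(6, 35) = 1, and 6·(6) + 35·(-1) = 1.
So (j₀, k₀) = (2316, -386); general j = 2316 + 35t, k = -386 - 6t.
j ≥ 0 ⇒ t ≥ -66; k ≥ 0 ⇒ t ≤ -65. That's 2 values of t.

2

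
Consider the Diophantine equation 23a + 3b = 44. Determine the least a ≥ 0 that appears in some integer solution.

1

gcd(23, 3):
  23 = 7*3 + 2
  3 = 1*2 + 1
  2 = 2*1
so gcd(23, 3) = 1.
1 divides 44, so solutions exist.
Back-substitute for Bézout coefficients:
  1 = 3 - 1*2
  ... = 23*(-1) + 3*(8)
Scale by 44/1 = 44: (a₀, b₀) = (-44, 352).
General solution: a = -44 + 3t, b = 352 - 23t for integer t.
a ≥ 0: smallest is -44 mod 3 = 1 (at t = 15), with b = 7.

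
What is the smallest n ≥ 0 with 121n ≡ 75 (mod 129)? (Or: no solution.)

39

gcd(129, 121):
  129 = 1×121 + 8
  121 = 15×8 + 1
  8 = 8×1
so gcd(129, 121) = 1.
1 divides 75, so solutions exist.
Back-substitute for Bézout coefficients:
  1 = 121 - 15×8
  ... = 121×(16) + 129×(-15)
So 121×(16) ≡ 1 (mod 129); multiply by 75: n ≡ 1200 (mod 129).
Smallest nonnegative: n = 1200 mod 129 = 39.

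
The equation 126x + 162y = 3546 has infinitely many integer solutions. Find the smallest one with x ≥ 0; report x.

gcd(162, 126):
  162 = 1·126 + 36
  126 = 3·36 + 18
  36 = 2·18
so gcd(162, 126) = 18.
18 divides 3546, so solutions exist.
Back-substitute for Bézout coefficients:
  18 = 126 - 3·36
  ... = 126·(4) + 162·(-3)
Scale by 3546/18 = 197: (x₀, y₀) = (788, -591).
General solution: x = 788 + 9t, y = -591 - 7t for integer t.
x ≥ 0: smallest is 788 mod 9 = 5 (at t = -87), with y = 18.

5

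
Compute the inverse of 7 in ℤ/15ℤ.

13

gcd(15, 7) = 1  (15 = 2*7 + 1, 7 = 7*1).
Back-substituting, 7*(-2) + 15*(1) = 1.
So 7*-2 ≡ 1 (mod 15), and -2 mod 15 = 13.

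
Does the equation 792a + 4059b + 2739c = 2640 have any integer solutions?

yes

gcd(4059, 792) = 99  (4059 = 5·792 + 99, 792 = 8·99).
gcd(99, 2739) = 33.
33 divides 2640, so integer solutions exist.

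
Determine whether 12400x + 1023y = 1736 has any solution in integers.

gcd(12400, 1023) = 31  (12400 = 12*1023 + 124, 1023 = 8*124 + 31, 124 = 4*31).
31 divides 1736, so integer solutions exist.

yes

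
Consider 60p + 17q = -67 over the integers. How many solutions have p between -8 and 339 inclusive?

gcd(60, 17) = 1  (60 = 3*17 + 9, 17 = 1*9 + 8, 9 = 1*8 + 1, 8 = 8*1).
Back-substituting, 60*(2) + 17*(-7) = 1.
Scale by -67: particular solution (-134, 469); reduce p mod 17: (2, -11).
General solution: p = 2 + 17t, q = -11 - 60t for integer t.
-8 ≤ 2 + 17t ≤ 339 gives t ∈ [0, 19], which is 20 values.

20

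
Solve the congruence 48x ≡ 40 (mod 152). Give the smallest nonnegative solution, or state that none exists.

gcd(152, 48) = 8.
8 divides 40, so solutions exist.
By Bézout, 48*(-3) + 152*(1) = 8.
So 48*(-3) ≡ 8 (mod 152); multiply by 5: x ≡ -15 (mod 19).
Smallest nonnegative: x = -15 mod 19 = 4.

4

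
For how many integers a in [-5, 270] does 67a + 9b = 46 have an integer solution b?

gcd(67, 9) = 1.
By Bézout, 67*(-2) + 9*(15) = 1.
Particular solution: (7, -47).
General solution: a = 7 + 9t, b = -47 - 67t for integer t.
-5 ≤ 7 + 9t ≤ 270 gives t ∈ [-1, 29], which is 31 values.

31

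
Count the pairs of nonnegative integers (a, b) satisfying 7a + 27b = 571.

3

gcd(27, 7) = 1  (27 = 3*7 + 6, 7 = 1*6 + 1, 6 = 6*1).
Back-substituting, 7*(4) + 27*(-1) = 1.
Scale by 571: one solution is (2284, -571). Reduce a mod 27: (16, 17).
General: a = 16 + 27t, b = 17 - 7t.
a ≥ 0 ⇒ t ≥ 0; b ≥ 0 ⇒ t ≤ 2. So t ∈ [0, 2]: 3 solutions.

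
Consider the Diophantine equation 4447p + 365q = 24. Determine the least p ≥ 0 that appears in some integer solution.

142

gcd(4447, 365):
  4447 = 12×365 + 67
  365 = 5×67 + 30
  67 = 2×30 + 7
  30 = 4×7 + 2
  7 = 3×2 + 1
  2 = 2×1
so gcd(4447, 365) = 1.
1 divides 24, so solutions exist.
Back-substitute for Bézout coefficients:
  1 = 7 - 3×2
  ... = 4447×(158) + 365×(-1925)
Scale by 24/1 = 24: (p₀, q₀) = (3792, -46200).
General solution: p = 3792 + 365t, q = -46200 - 4447t for integer t.
p ≥ 0: smallest is 3792 mod 365 = 142 (at t = -10), with q = -1730.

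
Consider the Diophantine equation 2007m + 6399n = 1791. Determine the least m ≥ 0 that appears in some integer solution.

409

gcd(6399, 2007):
  6399 = 3*2007 + 378
  2007 = 5*378 + 117
  378 = 3*117 + 27
  117 = 4*27 + 9
  27 = 3*9
so gcd(6399, 2007) = 9.
9 divides 1791, so solutions exist.
Back-substitute for Bézout coefficients:
  9 = 117 - 4*27
  ... = 2007*(220) + 6399*(-69)
Scale by 1791/9 = 199: (m₀, n₀) = (43780, -13731).
General solution: m = 43780 + 711t, n = -13731 - 223t for integer t.
m ≥ 0: smallest is 43780 mod 711 = 409 (at t = -61), with n = -128.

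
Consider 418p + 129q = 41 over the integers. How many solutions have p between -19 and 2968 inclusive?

24

gcd(418, 129) = 1.
By Bézout, 418×(25) + 129×(-81) = 1.
Particular solution: (122, -395).
General solution: p = 122 + 129t, q = -395 - 418t for integer t.
-19 ≤ 122 + 129t ≤ 2968 gives t ∈ [-1, 22], which is 24 values.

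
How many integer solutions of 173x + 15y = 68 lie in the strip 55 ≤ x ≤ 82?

2

gcd(173, 15) = 1  (173 = 11*15 + 8, 15 = 1*8 + 7, 8 = 1*7 + 1, 7 = 7*1).
Back-substituting, 173*(2) + 15*(-23) = 1.
Scale by 68: particular solution (136, -1564); reduce x mod 15: (1, -7).
General solution: x = 1 + 15t, y = -7 - 173t for integer t.
55 ≤ 1 + 15t ≤ 82 gives t ∈ [4, 5], which is 2 values.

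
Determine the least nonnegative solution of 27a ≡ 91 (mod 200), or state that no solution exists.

33

gcd(200, 27) = 1  (200 = 7*27 + 11, 27 = 2*11 + 5, 11 = 2*5 + 1, 5 = 5*1).
1 divides 91, so solutions exist.
Back-substituting, 27*(-37) + 200*(5) = 1.
So 27*(-37) ≡ 1 (mod 200); multiply by 91: a ≡ -3367 (mod 200).
Smallest nonnegative: a = -3367 mod 200 = 33.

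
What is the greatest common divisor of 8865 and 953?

1

gcd(8865, 953):
  8865 = 9×953 + 288
  953 = 3×288 + 89
  288 = 3×89 + 21
  89 = 4×21 + 5
  21 = 4×5 + 1
  5 = 5×1
so gcd(8865, 953) = 1.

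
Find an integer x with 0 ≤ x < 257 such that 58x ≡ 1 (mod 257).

226

gcd(257, 58) = 1.
By Bézout, 58*(-31) + 257*(7) = 1.
So 58*-31 ≡ 1 (mod 257), and -31 mod 257 = 226.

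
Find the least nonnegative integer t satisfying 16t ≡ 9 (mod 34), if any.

gcd(34, 16):
  34 = 2×16 + 2
  16 = 8×2
so gcd(34, 16) = 2.
2 does not divide 9, so the congruence has no solution.

no solution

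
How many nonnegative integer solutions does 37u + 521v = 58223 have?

gcd(521, 37) = 1.
By Bézout, 37·(169) + 521·(-12) = 1.
One solution: (81, 106).
General: u = 81 + 521t, v = 106 - 37t.
u ≥ 0 ⇒ t ≥ 0; v ≥ 0 ⇒ t ≤ 2. So t ∈ [0, 2]: 3 solutions.

3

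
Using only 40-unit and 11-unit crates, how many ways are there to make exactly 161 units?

1

Need nonnegative integers with 40j + 11k = 161.
gcd(40, 11) = 1, and 40·(-3) + 11·(11) = 1.
So (j₀, k₀) = (-483, 1771); general j = -483 + 11t, k = 1771 - 40t.
j ≥ 0 ⇒ t ≥ 44; k ≥ 0 ⇒ t ≤ 44. That's 1 value of t.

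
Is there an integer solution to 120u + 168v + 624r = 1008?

gcd(168, 120) = 24  (168 = 1·120 + 48, 120 = 2·48 + 24, 48 = 2·24).
gcd(24, 624) = 24.
24 divides 1008, so integer solutions exist.

yes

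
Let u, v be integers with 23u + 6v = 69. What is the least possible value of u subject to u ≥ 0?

gcd(23, 6) = 1  (23 = 3×6 + 5, 6 = 1×5 + 1, 5 = 5×1).
1 divides 69, so solutions exist.
Back-substituting, 23×(-1) + 6×(4) = 1.
Scale by 69/1 = 69: (u₀, v₀) = (-69, 276).
General solution: u = -69 + 6t, v = 276 - 23t for integer t.
u ≥ 0: smallest is -69 mod 6 = 3 (at t = 12), with v = 0.

3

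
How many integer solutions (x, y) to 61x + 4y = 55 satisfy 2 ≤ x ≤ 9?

2

gcd(61, 4):
  61 = 15×4 + 1
  4 = 4×1
so gcd(61, 4) = 1.
Back-substitute for Bézout coefficients:
  1 = 61 - 15×4
  ... = 61×(1) + 4×(-15)
Scale by 55: particular solution (55, -825); reduce x mod 4: (3, -32).
General solution: x = 3 + 4t, y = -32 - 61t for integer t.
2 ≤ 3 + 4t ≤ 9 gives t ∈ [0, 1], which is 2 values.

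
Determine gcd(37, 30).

gcd(37, 30):
  37 = 1*30 + 7
  30 = 4*7 + 2
  7 = 3*2 + 1
  2 = 2*1
so gcd(37, 30) = 1.

1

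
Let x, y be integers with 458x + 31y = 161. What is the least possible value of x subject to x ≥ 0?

gcd(458, 31) = 1.
1 divides 161, so solutions exist.
By Bézout, 458·(-9) + 31·(133) = 1.
Scale by 161/1 = 161: (x₀, y₀) = (-1449, 21413).
General solution: x = -1449 + 31t, y = 21413 - 458t for integer t.
x ≥ 0: smallest is -1449 mod 31 = 8 (at t = 47), with y = -113.

8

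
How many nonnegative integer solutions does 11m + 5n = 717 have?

13

gcd(11, 5) = 1  (11 = 2×5 + 1, 5 = 5×1).
Back-substituting, 11×(1) + 5×(-2) = 1.
Scale by 717: one solution is (717, -1434). Reduce m mod 5: (2, 139).
General: m = 2 + 5t, n = 139 - 11t.
m ≥ 0 ⇒ t ≥ 0; n ≥ 0 ⇒ t ≤ 12. So t ∈ [0, 12]: 13 solutions.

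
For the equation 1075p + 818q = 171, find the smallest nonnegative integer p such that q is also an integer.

gcd(1075, 818):
  1075 = 1×818 + 257
  818 = 3×257 + 47
  257 = 5×47 + 22
  47 = 2×22 + 3
  22 = 7×3 + 1
  3 = 3×1
so gcd(1075, 818) = 1.
1 divides 171, so solutions exist.
Back-substitute for Bézout coefficients:
  1 = 22 - 7×3
  ... = 1075×(261) + 818×(-343)
Scale by 171/1 = 171: (p₀, q₀) = (44631, -58653).
General solution: p = 44631 + 818t, q = -58653 - 1075t for integer t.
p ≥ 0: smallest is 44631 mod 818 = 459 (at t = -54), with q = -603.

459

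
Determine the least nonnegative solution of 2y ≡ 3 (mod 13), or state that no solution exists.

8

gcd(13, 2):
  13 = 6×2 + 1
  2 = 2×1
so gcd(13, 2) = 1.
1 divides 3, so solutions exist.
Back-substitute for Bézout coefficients:
  1 = 13 - 6×2
  ... = 2×(-6) + 13×(1)
So 2×(-6) ≡ 1 (mod 13); multiply by 3: y ≡ -18 (mod 13).
Smallest nonnegative: y = -18 mod 13 = 8.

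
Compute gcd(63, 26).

1

gcd(63, 26):
  63 = 2·26 + 11
  26 = 2·11 + 4
  11 = 2·4 + 3
  4 = 1·3 + 1
  3 = 3·1
so gcd(63, 26) = 1.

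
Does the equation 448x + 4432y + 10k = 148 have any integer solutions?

yes

gcd(4432, 448):
  4432 = 9·448 + 400
  448 = 1·400 + 48
  400 = 8·48 + 16
  48 = 3·16
so gcd(4432, 448) = 16.
gcd(16, 10) = 2.
2 divides 148, so integer solutions exist.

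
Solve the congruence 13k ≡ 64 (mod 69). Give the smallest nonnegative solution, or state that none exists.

58

gcd(69, 13) = 1.
1 divides 64, so solutions exist.
By Bézout, 13·(16) + 69·(-3) = 1.
So 13·(16) ≡ 1 (mod 69); multiply by 64: k ≡ 1024 (mod 69).
Smallest nonnegative: k = 1024 mod 69 = 58.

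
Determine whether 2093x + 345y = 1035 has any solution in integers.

yes

gcd(2093, 345) = 23  (2093 = 6*345 + 23, 345 = 15*23).
23 divides 1035, so integer solutions exist.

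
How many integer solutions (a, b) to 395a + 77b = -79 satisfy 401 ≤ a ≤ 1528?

gcd(395, 77) = 1  (395 = 5·77 + 10, 77 = 7·10 + 7, 10 = 1·7 + 3, 7 = 2·3 + 1, 3 = 3·1).
Back-substituting, 395·(-23) + 77·(118) = 1.
Scale by -79: particular solution (1817, -9322); reduce a mod 77: (46, -237).
General solution: a = 46 + 77t, b = -237 - 395t for integer t.
401 ≤ 46 + 77t ≤ 1528 gives t ∈ [5, 19], which is 15 values.

15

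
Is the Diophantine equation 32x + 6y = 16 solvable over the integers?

yes

gcd(32, 6):
  32 = 5×6 + 2
  6 = 3×2
so gcd(32, 6) = 2.
2 divides 16, so integer solutions exist.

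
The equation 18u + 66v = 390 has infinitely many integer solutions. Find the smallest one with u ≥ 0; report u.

gcd(66, 18) = 6  (66 = 3×18 + 12, 18 = 1×12 + 6, 12 = 2×6).
6 divides 390, so solutions exist.
Back-substituting, 18×(4) + 66×(-1) = 6.
Scale by 390/6 = 65: (u₀, v₀) = (260, -65).
General solution: u = 260 + 11t, v = -65 - 3t for integer t.
u ≥ 0: smallest is 260 mod 11 = 7 (at t = -23), with v = 4.

7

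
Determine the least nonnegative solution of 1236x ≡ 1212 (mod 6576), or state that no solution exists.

gcd(6576, 1236) = 12.
12 divides 1212, so solutions exist.
By Bézout, 1236*(-133) + 6576*(25) = 12.
So 1236*(-133) ≡ 12 (mod 6576); multiply by 101: x ≡ -13433 (mod 548).
Smallest nonnegative: x = -13433 mod 548 = 267.

267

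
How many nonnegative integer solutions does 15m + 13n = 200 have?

1

gcd(15, 13) = 1.
By Bézout, 15*(-6) + 13*(7) = 1.
One solution: (9, 5).
General: m = 9 + 13t, n = 5 - 15t.
m ≥ 0 ⇒ t ≥ 0; n ≥ 0 ⇒ t ≤ 0. So t ∈ [0, 0]: 1 solution.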